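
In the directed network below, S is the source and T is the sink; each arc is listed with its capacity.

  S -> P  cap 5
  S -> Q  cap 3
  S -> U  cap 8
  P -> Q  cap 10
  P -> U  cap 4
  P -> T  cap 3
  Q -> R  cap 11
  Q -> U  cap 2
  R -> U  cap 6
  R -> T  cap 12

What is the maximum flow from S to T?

8

Augment S→P→T: bottleneck 3, flow now 3.
Augment S→Q→R→T: bottleneck 3, flow now 6.
Augment S→P→Q→R→T: bottleneck 2, flow now 8.
No augmenting path remains; maximum flow = 8.
In the residual graph, reachable from S: {S, U}.
Min-cut edges: S→P (5), S→Q (3); capacity 5 + 3 = 8.
This cut is saturated, so no flow can exceed 8.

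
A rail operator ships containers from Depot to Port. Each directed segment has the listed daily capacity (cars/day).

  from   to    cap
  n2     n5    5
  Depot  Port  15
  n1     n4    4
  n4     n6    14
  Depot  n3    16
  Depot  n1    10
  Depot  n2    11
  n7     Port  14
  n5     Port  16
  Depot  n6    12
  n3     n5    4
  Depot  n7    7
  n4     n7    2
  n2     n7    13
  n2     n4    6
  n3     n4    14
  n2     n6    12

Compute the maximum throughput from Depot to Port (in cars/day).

Augment Depot→Port: bottleneck 15, flow now 15.
Augment Depot→n7→Port: bottleneck 7, flow now 22.
Augment Depot→n2→n5→Port: bottleneck 5, flow now 27.
Augment Depot→n2→n7→Port: bottleneck 6, flow now 33.
Augment Depot→n3→n5→Port: bottleneck 4, flow now 37.
Augment Depot→n1→n4→n7→Port: bottleneck 1, flow now 38.
No augmenting path remains; maximum flow = 38.
In the residual graph, reachable from Depot: {Depot, n1, n2, n3, n4, n6, n7}.
Min-cut edges: Depot→Port (15), n2→n5 (5), n3→n5 (4), n7→Port (14); capacity 15 + 5 + 4 + 14 = 38.
This cut is saturated, so no flow can exceed 38.

38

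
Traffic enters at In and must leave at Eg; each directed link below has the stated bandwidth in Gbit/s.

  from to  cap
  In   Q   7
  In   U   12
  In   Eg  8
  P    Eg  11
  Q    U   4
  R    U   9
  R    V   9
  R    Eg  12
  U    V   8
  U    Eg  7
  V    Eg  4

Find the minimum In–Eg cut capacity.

19

Augment In→Eg: bottleneck 8, flow now 8.
Augment In→U→Eg: bottleneck 7, flow now 15.
Augment In→U→V→Eg: bottleneck 4, flow now 19.
No augmenting path remains; maximum flow = 19.
By max-flow min-cut, the minimum cut capacity equals the max flow.
In the residual graph, reachable from In: {In, Q, U, V}.
Min-cut edges: In→Eg (8), U→Eg (7), V→Eg (4); capacity 8 + 7 + 4 = 19.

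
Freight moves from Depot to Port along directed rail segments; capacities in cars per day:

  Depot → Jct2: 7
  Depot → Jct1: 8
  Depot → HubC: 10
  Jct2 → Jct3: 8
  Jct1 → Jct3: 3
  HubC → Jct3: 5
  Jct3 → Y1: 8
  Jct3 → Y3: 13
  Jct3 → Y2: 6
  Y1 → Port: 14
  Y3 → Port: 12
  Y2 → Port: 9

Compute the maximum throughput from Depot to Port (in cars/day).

15

Augment Depot→Jct2→Jct3→Y1→Port: bottleneck 7, flow now 7.
Augment Depot→Jct1→Jct3→Y1→Port: bottleneck 1, flow now 8.
Augment Depot→Jct1→Jct3→Y3→Port: bottleneck 2, flow now 10.
Augment Depot→HubC→Jct3→Y3→Port: bottleneck 5, flow now 15.
No augmenting path remains; maximum flow = 15.
In the residual graph, reachable from Depot: {Depot, Jct1, HubC}.
Min-cut edges: Depot→Jct2 (7), Jct1→Jct3 (3), HubC→Jct3 (5); capacity 7 + 3 + 5 = 15.
This cut is saturated, so no flow can exceed 15.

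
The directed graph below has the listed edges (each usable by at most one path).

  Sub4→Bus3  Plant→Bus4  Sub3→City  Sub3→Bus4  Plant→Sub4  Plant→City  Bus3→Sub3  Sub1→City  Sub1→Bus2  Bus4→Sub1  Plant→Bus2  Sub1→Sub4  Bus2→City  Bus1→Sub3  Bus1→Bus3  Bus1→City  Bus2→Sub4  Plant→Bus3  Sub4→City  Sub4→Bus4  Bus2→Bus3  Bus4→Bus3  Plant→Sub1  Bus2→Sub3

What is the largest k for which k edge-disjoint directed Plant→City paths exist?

Assign every edge capacity 1; by Menger, the answer equals the max flow.
Path Plant→City (+1); total 1.
Path Plant→Bus2→City (+1); total 2.
Path Plant→Sub1→City (+1); total 3.
Path Plant→Sub4→City (+1); total 4.
Path Plant→Bus3→Sub3→City (+1); total 5.
No residual Plant→City path; max flow = 5.
Certifying cut of size 5: {Bus2→City, Plant→City, Sub1→City, Sub3→City, Sub4→City}.

5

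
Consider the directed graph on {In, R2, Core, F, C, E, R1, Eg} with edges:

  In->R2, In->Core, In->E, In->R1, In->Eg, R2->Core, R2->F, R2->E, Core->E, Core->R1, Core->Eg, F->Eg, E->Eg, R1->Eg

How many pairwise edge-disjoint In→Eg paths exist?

Assign every edge capacity 1; by Menger, the answer equals the max flow.
Path In→Eg (+1); total 1.
Path In→Core→Eg (+1); total 2.
Path In→E→Eg (+1); total 3.
Path In→R1→Eg (+1); total 4.
Path In→R2→F→Eg (+1); total 5.
No residual In→Eg path; max flow = 5.
Certifying cut of size 5: {In→Core, In→E, In→Eg, In→R1, In→R2}.

5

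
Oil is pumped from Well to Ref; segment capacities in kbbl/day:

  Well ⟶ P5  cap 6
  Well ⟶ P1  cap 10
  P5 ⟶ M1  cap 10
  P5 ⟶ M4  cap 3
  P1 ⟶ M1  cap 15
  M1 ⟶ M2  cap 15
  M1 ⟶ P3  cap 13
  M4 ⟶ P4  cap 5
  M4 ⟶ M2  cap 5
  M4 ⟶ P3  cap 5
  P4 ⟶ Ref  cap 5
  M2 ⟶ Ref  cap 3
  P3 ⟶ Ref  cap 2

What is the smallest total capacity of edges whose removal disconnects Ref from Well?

Augment Well→P5→M1→M2→Ref: bottleneck 3, flow now 3.
Augment Well→P5→M1→P3→Ref: bottleneck 2, flow now 5.
Augment Well→P5→M4→P4→Ref: bottleneck 1, flow now 6.
Augment Well→P1→M1→P5→M4→P4→Ref: bottleneck 2, flow now 8. (uses reverse residual edge)
No augmenting path remains; maximum flow = 8.
By max-flow min-cut, the minimum cut capacity equals the max flow.
In the residual graph, reachable from Well: {Well, P5, P1, M1, M2, P3}.
Min-cut edges: P5→M4 (3), M2→Ref (3), P3→Ref (2); capacity 3 + 3 + 2 = 8.

8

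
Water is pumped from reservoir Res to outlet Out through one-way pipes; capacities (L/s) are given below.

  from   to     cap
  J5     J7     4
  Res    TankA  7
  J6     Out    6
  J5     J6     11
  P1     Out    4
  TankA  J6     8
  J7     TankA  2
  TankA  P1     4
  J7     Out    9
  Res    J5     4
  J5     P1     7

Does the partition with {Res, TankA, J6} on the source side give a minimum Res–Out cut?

Given cut capacity: 4 + 4 + 6 = 14.
Augment Res→TankA→P1→Out: bottleneck 4, flow now 4.
Augment Res→TankA→J6→Out: bottleneck 3, flow now 7.
Augment Res→J5→J6→Out: bottleneck 3, flow now 10.
Augment Res→J5→J7→Out: bottleneck 1, flow now 11.
No augmenting path remains; maximum flow = 11.
In the residual graph, reachable from Res: {Res}.
Min-cut edges: Res→TankA (7), Res→J5 (4); capacity 7 + 4 = 11.
Cut capacity 14 exceeds the max flow 11, so it is not minimum.

No — its capacity is 14, but the minimum cut has capacity 11.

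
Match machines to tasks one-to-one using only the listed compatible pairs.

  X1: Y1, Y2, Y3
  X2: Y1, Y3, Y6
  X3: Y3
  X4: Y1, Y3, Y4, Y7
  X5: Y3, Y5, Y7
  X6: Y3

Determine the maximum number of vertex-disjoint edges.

5

Unit-capacity flow: source→left, listed edges, right→sink; max matching = max flow.
Augmenting path X1→Y1 (+1); matched 1.
Augmenting path X2→Y3 (+1); matched 2.
Augmenting path X4→Y4 (+1); matched 3.
Augmenting path X5→Y5 (+1); matched 4.
Augmenting path X3→Y3→X2→Y6 (+1); matched 5.
No augmenting path remains; maximum matching = 5.
König certificate: {X1, X2, X4, X5, Y3} is a vertex cover of size 5 (every listed pair touches it), so no matching can be larger.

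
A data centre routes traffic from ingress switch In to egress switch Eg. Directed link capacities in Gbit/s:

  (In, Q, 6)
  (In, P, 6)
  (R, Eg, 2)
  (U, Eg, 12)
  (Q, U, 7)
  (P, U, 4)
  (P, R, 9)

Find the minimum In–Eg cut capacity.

12

Augment In→P→R→Eg: bottleneck 2, flow now 2.
Augment In→P→U→Eg: bottleneck 4, flow now 6.
Augment In→Q→U→Eg: bottleneck 6, flow now 12.
No augmenting path remains; maximum flow = 12.
By max-flow min-cut, the minimum cut capacity equals the max flow.
In the residual graph, reachable from In: {In}.
Min-cut edges: In→P (6), In→Q (6); capacity 6 + 6 = 12.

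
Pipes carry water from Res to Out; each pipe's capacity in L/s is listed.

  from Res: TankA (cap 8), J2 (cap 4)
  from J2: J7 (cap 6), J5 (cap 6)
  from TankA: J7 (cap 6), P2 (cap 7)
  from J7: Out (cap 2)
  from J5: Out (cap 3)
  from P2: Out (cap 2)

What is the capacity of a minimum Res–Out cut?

7

Augment Res→J2→J7→Out: bottleneck 2, flow now 2.
Augment Res→J2→J5→Out: bottleneck 2, flow now 4.
Augment Res→TankA→P2→Out: bottleneck 2, flow now 6.
Augment Res→TankA→J7→J2→J5→Out: bottleneck 1, flow now 7. (uses reverse residual edge)
No augmenting path remains; maximum flow = 7.
By max-flow min-cut, the minimum cut capacity equals the max flow.
In the residual graph, reachable from Res: {Res, J2, TankA, J7, J5, P2}.
Min-cut edges: J7→Out (2), J5→Out (3), P2→Out (2); capacity 2 + 3 + 2 = 7.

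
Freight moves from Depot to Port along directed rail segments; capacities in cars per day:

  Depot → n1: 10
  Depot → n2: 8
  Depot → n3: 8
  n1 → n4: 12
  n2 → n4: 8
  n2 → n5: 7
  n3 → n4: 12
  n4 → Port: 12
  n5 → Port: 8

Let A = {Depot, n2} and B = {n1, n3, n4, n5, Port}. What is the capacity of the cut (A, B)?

Edges leaving {Depot, n2}: Depot→n1 (10), Depot→n3 (8), n2→n4 (8), n2→n5 (7).
Cut capacity = 10 + 8 + 8 + 7 = 33.

33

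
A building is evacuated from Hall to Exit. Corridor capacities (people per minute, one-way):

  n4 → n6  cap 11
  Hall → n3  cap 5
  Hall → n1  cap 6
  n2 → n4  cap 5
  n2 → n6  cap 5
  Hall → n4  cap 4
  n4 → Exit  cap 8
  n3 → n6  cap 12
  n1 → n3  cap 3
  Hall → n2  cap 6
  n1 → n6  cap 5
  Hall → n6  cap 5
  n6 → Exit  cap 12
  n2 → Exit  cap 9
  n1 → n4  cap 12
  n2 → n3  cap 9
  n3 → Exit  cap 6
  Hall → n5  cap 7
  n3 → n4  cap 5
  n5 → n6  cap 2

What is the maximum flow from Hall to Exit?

Augment Hall→n2→Exit: bottleneck 6, flow now 6.
Augment Hall→n3→Exit: bottleneck 5, flow now 11.
Augment Hall→n4→Exit: bottleneck 4, flow now 15.
Augment Hall→n6→Exit: bottleneck 5, flow now 20.
Augment Hall→n1→n3→Exit: bottleneck 1, flow now 21.
Augment Hall→n1→n4→Exit: bottleneck 4, flow now 25.
Augment Hall→n1→n6→Exit: bottleneck 1, flow now 26.
Augment Hall→n5→n6→Exit: bottleneck 2, flow now 28.
No augmenting path remains; maximum flow = 28.
In the residual graph, reachable from Hall: {Hall, n5}.
Min-cut edges: Hall→n1 (6), Hall→n2 (6), Hall→n3 (5), Hall→n4 (4), Hall→n6 (5), n5→n6 (2); capacity 6 + 6 + 5 + 4 + 5 + 2 = 28.
This cut is saturated, so no flow can exceed 28.

28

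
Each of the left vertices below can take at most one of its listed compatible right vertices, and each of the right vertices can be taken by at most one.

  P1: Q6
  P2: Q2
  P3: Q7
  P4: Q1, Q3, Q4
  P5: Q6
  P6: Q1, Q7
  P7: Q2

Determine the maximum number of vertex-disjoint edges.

5

Unit-capacity flow: source→left, listed edges, right→sink; max matching = max flow.
Augmenting path P1→Q6 (+1); matched 1.
Augmenting path P2→Q2 (+1); matched 2.
Augmenting path P3→Q7 (+1); matched 3.
Augmenting path P4→Q1 (+1); matched 4.
Augmenting path P6→Q1→P4→Q3 (+1); matched 5.
No augmenting path remains; maximum matching = 5.
König certificate: {P3, P4, P6, Q2, Q6} is a vertex cover of size 5 (every listed pair touches it), so no matching can be larger.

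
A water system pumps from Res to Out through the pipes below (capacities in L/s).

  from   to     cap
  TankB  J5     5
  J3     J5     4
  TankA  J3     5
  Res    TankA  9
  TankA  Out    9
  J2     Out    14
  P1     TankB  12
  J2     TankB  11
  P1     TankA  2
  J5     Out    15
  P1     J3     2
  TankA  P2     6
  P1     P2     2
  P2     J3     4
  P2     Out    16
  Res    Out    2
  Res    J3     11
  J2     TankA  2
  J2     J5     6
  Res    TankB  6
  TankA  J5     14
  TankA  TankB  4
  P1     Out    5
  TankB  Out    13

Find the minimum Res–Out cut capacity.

Augment Res→Out: bottleneck 2, flow now 2.
Augment Res→TankA→Out: bottleneck 9, flow now 11.
Augment Res→TankB→Out: bottleneck 6, flow now 17.
Augment Res→J3→J5→Out: bottleneck 4, flow now 21.
No augmenting path remains; maximum flow = 21.
By max-flow min-cut, the minimum cut capacity equals the max flow.
In the residual graph, reachable from Res: {Res, J3}.
Min-cut edges: Res→TankA (9), Res→TankB (6), Res→Out (2), J3→J5 (4); capacity 9 + 6 + 2 + 4 = 21.

21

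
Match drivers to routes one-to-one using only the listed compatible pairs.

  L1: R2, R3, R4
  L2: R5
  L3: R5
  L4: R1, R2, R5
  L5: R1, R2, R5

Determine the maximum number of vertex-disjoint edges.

4

Unit-capacity flow: source→left, listed edges, right→sink; max matching = max flow.
Augmenting path L1→R2 (+1); matched 1.
Augmenting path L2→R5 (+1); matched 2.
Augmenting path L4→R1 (+1); matched 3.
Augmenting path L5→R2→L1→R3 (+1); matched 4.
No augmenting path remains; maximum matching = 4.
König certificate: {L1, L4, L5, R5} is a vertex cover of size 4 (every listed pair touches it), so no matching can be larger.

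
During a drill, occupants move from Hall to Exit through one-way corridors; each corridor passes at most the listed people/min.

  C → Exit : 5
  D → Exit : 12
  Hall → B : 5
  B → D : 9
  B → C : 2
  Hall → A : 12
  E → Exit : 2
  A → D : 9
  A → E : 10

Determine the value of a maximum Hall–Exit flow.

Augment Hall→A→D→Exit: bottleneck 9, flow now 9.
Augment Hall→A→E→Exit: bottleneck 2, flow now 11.
Augment Hall→B→C→Exit: bottleneck 2, flow now 13.
Augment Hall→B→D→Exit: bottleneck 3, flow now 16.
No augmenting path remains; maximum flow = 16.
In the residual graph, reachable from Hall: {Hall, A, E}.
Min-cut edges: Hall→B (5), A→D (9), E→Exit (2); capacity 5 + 9 + 2 = 16.
This cut is saturated, so no flow can exceed 16.

16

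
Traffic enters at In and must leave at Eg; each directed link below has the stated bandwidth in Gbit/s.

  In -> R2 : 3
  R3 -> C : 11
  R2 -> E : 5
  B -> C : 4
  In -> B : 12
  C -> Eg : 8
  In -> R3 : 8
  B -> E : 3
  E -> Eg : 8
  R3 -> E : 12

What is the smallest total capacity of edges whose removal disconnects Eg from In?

Augment In→R2→E→Eg: bottleneck 3, flow now 3.
Augment In→R3→E→Eg: bottleneck 5, flow now 8.
Augment In→R3→C→Eg: bottleneck 3, flow now 11.
Augment In→B→C→Eg: bottleneck 4, flow now 15.
Augment In→B→E→R3→C→Eg: bottleneck 1, flow now 16. (uses reverse residual edge)
No augmenting path remains; maximum flow = 16.
By max-flow min-cut, the minimum cut capacity equals the max flow.
In the residual graph, reachable from In: {In, R2, R3, B, E, C}.
Min-cut edges: E→Eg (8), C→Eg (8); capacity 8 + 8 = 16.

16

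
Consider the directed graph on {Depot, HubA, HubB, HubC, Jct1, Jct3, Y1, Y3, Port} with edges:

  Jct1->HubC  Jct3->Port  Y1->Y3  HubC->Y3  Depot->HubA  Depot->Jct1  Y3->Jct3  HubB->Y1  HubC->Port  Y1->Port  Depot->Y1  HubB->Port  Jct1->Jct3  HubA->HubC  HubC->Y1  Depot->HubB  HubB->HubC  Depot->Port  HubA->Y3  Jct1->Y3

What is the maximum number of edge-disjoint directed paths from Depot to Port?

5

Assign every edge capacity 1; by Menger, the answer equals the max flow.
Path Depot→Port (+1); total 1.
Path Depot→HubB→Port (+1); total 2.
Path Depot→Y1→Port (+1); total 3.
Path Depot→HubA→HubC→Port (+1); total 4.
Path Depot→Jct1→Jct3→Port (+1); total 5.
No residual Depot→Port path; max flow = 5.
Certifying cut of size 5: {Depot→HubA, Depot→HubB, Depot→Jct1, Depot→Port, Depot→Y1}.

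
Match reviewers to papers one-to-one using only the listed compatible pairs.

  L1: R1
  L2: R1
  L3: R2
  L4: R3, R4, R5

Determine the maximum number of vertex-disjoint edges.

3

Unit-capacity flow: source→left, listed edges, right→sink; max matching = max flow.
Augmenting path L1→R1 (+1); matched 1.
Augmenting path L3→R2 (+1); matched 2.
Augmenting path L4→R3 (+1); matched 3.
No augmenting path remains; maximum matching = 3.
König certificate: {L3, L4, R1} is a vertex cover of size 3 (every listed pair touches it), so no matching can be larger.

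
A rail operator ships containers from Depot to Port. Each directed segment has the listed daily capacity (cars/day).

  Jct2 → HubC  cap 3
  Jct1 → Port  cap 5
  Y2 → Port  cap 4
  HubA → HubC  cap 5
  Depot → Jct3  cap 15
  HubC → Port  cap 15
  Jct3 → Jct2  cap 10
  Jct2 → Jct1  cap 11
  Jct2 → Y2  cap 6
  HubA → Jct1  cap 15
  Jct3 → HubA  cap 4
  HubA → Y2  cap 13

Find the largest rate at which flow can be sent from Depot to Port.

Augment Depot→Jct3→HubA→Jct1→Port: bottleneck 4, flow now 4.
Augment Depot→Jct3→Jct2→Jct1→Port: bottleneck 1, flow now 5.
Augment Depot→Jct3→Jct2→HubC→Port: bottleneck 3, flow now 8.
Augment Depot→Jct3→Jct2→Y2→Port: bottleneck 4, flow now 12.
Augment Depot→Jct3→Jct2→Jct1→HubA→HubC→Port: bottleneck 2, flow now 14. (uses reverse residual edge)
No augmenting path remains; maximum flow = 14.
In the residual graph, reachable from Depot: {Depot, Jct3}.
Min-cut edges: Jct3→HubA (4), Jct3→Jct2 (10); capacity 4 + 10 = 14.
This cut is saturated, so no flow can exceed 14.

14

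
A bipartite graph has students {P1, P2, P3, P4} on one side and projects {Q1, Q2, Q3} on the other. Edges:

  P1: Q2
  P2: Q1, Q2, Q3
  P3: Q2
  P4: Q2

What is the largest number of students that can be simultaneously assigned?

2

Unit-capacity flow: source→left, listed edges, right→sink; max matching = max flow.
Augmenting path P1→Q2 (+1); matched 1.
Augmenting path P2→Q1 (+1); matched 2.
No augmenting path remains; maximum matching = 2.
König certificate: {P2, Q2} is a vertex cover of size 2 (every listed pair touches it), so no matching can be larger.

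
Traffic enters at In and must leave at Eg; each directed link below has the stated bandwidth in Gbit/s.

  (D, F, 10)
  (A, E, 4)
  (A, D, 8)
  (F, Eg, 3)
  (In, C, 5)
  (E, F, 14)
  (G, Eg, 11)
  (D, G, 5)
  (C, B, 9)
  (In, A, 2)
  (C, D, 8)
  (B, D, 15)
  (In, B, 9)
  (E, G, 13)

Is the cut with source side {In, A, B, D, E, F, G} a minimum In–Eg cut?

Given cut capacity: 5 + 3 + 11 = 19.
Augment In→A→D→F→Eg: bottleneck 2, flow now 2.
Augment In→B→D→F→Eg: bottleneck 1, flow now 3.
Augment In→B→D→G→Eg: bottleneck 5, flow now 8.
Augment In→B→D→A→E→G→Eg: bottleneck 2, flow now 10. (uses reverse residual edge)
No augmenting path remains; maximum flow = 10.
In the residual graph, reachable from In: {In, B, C, D, F}.
Min-cut edges: In→A (2), D→G (5), F→Eg (3); capacity 2 + 5 + 3 = 10.
Cut capacity 19 exceeds the max flow 10, so it is not minimum.

No — its capacity is 19, but the minimum cut has capacity 10.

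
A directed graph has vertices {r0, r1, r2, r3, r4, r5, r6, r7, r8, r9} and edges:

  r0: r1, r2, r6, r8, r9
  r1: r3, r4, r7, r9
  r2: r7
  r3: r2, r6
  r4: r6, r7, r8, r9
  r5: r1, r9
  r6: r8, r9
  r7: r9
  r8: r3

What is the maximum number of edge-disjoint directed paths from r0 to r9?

Assign every edge capacity 1; by Menger, the answer equals the max flow.
Path r0→r9 (+1); total 1.
Path r0→r1→r9 (+1); total 2.
Path r0→r6→r9 (+1); total 3.
Path r0→r2→r7→r9 (+1); total 4.
No residual r0→r9 path; max flow = 4.
Certifying cut of size 4: {r0→r1, r0→r9, r2→r7, r6→r9}.

4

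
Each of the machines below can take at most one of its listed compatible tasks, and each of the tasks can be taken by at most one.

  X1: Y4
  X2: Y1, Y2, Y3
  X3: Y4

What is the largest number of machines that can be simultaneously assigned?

Unit-capacity flow: source→left, listed edges, right→sink; max matching = max flow.
Augmenting path X1→Y4 (+1); matched 1.
Augmenting path X2→Y1 (+1); matched 2.
No augmenting path remains; maximum matching = 2.
König certificate: {X2, Y4} is a vertex cover of size 2 (every listed pair touches it), so no matching can be larger.

2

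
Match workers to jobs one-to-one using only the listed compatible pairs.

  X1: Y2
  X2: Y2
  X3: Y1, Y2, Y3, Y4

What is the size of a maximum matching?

2

Unit-capacity flow: source→left, listed edges, right→sink; max matching = max flow.
Augmenting path X1→Y2 (+1); matched 1.
Augmenting path X3→Y1 (+1); matched 2.
No augmenting path remains; maximum matching = 2.
König certificate: {X3, Y2} is a vertex cover of size 2 (every listed pair touches it), so no matching can be larger.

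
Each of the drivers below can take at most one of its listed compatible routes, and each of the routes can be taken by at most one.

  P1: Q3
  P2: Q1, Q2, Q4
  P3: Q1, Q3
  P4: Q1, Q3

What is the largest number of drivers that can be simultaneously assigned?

Unit-capacity flow: source→left, listed edges, right→sink; max matching = max flow.
Augmenting path P1→Q3 (+1); matched 1.
Augmenting path P2→Q1 (+1); matched 2.
Augmenting path P3→Q1→P2→Q2 (+1); matched 3.
No augmenting path remains; maximum matching = 3.
König certificate: {P2, Q1, Q3} is a vertex cover of size 3 (every listed pair touches it), so no matching can be larger.

3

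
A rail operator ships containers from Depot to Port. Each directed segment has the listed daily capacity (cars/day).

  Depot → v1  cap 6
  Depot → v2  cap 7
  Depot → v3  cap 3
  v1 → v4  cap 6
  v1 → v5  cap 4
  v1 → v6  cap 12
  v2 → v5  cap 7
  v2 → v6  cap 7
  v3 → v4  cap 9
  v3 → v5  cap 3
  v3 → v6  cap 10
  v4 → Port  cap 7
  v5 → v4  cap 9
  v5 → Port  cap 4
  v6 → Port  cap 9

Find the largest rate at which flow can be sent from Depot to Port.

16

Augment Depot→v1→v4→Port: bottleneck 6, flow now 6.
Augment Depot→v2→v5→Port: bottleneck 4, flow now 10.
Augment Depot→v2→v6→Port: bottleneck 3, flow now 13.
Augment Depot→v3→v4→Port: bottleneck 1, flow now 14.
Augment Depot→v3→v6→Port: bottleneck 2, flow now 16.
No augmenting path remains; maximum flow = 16.
In the residual graph, reachable from Depot: {Depot}.
Min-cut edges: Depot→v1 (6), Depot→v2 (7), Depot→v3 (3); capacity 6 + 7 + 3 = 16.
This cut is saturated, so no flow can exceed 16.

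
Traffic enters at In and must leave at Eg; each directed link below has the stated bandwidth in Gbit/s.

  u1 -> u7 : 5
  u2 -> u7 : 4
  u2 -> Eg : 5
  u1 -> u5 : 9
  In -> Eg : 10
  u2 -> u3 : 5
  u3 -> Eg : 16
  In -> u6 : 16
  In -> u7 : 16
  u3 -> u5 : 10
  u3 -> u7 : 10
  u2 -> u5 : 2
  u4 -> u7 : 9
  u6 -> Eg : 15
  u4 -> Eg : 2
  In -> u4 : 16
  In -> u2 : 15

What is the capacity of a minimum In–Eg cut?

37

Augment In→Eg: bottleneck 10, flow now 10.
Augment In→u2→Eg: bottleneck 5, flow now 15.
Augment In→u4→Eg: bottleneck 2, flow now 17.
Augment In→u6→Eg: bottleneck 15, flow now 32.
Augment In→u2→u3→Eg: bottleneck 5, flow now 37.
No augmenting path remains; maximum flow = 37.
By max-flow min-cut, the minimum cut capacity equals the max flow.
In the residual graph, reachable from In: {In, u2, u4, u5, u6, u7}.
Min-cut edges: In→Eg (10), u2→u3 (5), u2→Eg (5), u4→Eg (2), u6→Eg (15); capacity 10 + 5 + 5 + 2 + 15 = 37.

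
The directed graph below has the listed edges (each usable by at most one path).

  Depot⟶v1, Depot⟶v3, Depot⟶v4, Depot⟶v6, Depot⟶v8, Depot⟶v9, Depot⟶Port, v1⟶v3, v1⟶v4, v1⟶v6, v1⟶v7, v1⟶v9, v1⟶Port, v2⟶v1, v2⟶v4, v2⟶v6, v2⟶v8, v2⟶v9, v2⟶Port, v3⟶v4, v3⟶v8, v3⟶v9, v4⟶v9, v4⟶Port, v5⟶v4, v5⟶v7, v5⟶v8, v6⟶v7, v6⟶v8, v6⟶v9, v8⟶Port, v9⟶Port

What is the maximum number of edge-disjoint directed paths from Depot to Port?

Assign every edge capacity 1; by Menger, the answer equals the max flow.
Path Depot→Port (+1); total 1.
Path Depot→v1→Port (+1); total 2.
Path Depot→v4→Port (+1); total 3.
Path Depot→v8→Port (+1); total 4.
Path Depot→v9→Port (+1); total 5.
No residual Depot→Port path; max flow = 5.
Certifying cut of size 5: {Depot→Port, Depot→v1, v4→Port, v8→Port, v9→Port}.

5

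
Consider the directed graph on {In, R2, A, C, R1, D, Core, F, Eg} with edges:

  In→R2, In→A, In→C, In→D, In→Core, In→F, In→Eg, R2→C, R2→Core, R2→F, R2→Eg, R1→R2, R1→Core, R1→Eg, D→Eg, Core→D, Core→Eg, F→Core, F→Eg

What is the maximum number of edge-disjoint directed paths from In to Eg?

5

Assign every edge capacity 1; by Menger, the answer equals the max flow.
Path In→Eg (+1); total 1.
Path In→R2→Eg (+1); total 2.
Path In→D→Eg (+1); total 3.
Path In→Core→Eg (+1); total 4.
Path In→F→Eg (+1); total 5.
No residual In→Eg path; max flow = 5.
Certifying cut of size 5: {In→Core, In→D, In→Eg, In→F, In→R2}.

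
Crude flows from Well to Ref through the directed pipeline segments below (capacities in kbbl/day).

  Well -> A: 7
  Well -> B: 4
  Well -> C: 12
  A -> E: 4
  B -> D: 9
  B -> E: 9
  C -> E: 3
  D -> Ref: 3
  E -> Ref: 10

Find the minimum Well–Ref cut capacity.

Augment Well→A→E→Ref: bottleneck 4, flow now 4.
Augment Well→B→D→Ref: bottleneck 3, flow now 7.
Augment Well→B→E→Ref: bottleneck 1, flow now 8.
Augment Well→C→E→Ref: bottleneck 3, flow now 11.
No augmenting path remains; maximum flow = 11.
By max-flow min-cut, the minimum cut capacity equals the max flow.
In the residual graph, reachable from Well: {Well, A, C}.
Min-cut edges: Well→B (4), A→E (4), C→E (3); capacity 4 + 4 + 3 = 11.

11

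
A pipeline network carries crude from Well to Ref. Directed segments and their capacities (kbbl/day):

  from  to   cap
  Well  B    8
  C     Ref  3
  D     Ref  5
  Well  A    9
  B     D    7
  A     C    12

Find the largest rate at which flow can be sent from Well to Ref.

Augment Well→A→C→Ref: bottleneck 3, flow now 3.
Augment Well→B→D→Ref: bottleneck 5, flow now 8.
No augmenting path remains; maximum flow = 8.
In the residual graph, reachable from Well: {Well, A, B, C, D}.
Min-cut edges: C→Ref (3), D→Ref (5); capacity 3 + 5 = 8.
This cut is saturated, so no flow can exceed 8.

8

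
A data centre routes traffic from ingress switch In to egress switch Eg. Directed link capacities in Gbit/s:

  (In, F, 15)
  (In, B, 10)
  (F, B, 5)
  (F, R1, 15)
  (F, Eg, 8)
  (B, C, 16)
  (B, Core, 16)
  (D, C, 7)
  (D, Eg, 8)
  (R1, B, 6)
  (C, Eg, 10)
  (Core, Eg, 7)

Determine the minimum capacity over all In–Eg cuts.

Augment In→F→Eg: bottleneck 8, flow now 8.
Augment In→B→C→Eg: bottleneck 10, flow now 18.
Augment In→F→B→Core→Eg: bottleneck 5, flow now 23.
Augment In→F→R1→B→Core→Eg: bottleneck 2, flow now 25.
No augmenting path remains; maximum flow = 25.
By max-flow min-cut, the minimum cut capacity equals the max flow.
In the residual graph, reachable from In: {In}.
Min-cut edges: In→F (15), In→B (10); capacity 15 + 10 = 25.

25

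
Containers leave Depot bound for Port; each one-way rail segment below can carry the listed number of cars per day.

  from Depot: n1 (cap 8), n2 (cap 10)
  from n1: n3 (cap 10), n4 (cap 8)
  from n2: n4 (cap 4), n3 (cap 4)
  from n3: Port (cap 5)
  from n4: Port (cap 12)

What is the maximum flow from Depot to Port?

16

Augment Depot→n1→n3→Port: bottleneck 5, flow now 5.
Augment Depot→n1→n4→Port: bottleneck 3, flow now 8.
Augment Depot→n2→n4→Port: bottleneck 4, flow now 12.
Augment Depot→n2→n3→n1→n4→Port: bottleneck 4, flow now 16. (uses reverse residual edge)
No augmenting path remains; maximum flow = 16.
In the residual graph, reachable from Depot: {Depot, n2}.
Min-cut edges: Depot→n1 (8), n2→n3 (4), n2→n4 (4); capacity 8 + 4 + 4 = 16.
This cut is saturated, so no flow can exceed 16.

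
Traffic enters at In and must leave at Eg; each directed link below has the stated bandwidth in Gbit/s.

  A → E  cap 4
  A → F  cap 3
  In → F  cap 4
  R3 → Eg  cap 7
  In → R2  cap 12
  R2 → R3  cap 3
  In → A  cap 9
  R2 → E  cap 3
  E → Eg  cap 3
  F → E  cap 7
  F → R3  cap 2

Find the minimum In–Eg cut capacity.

Augment In→R2→E→Eg: bottleneck 3, flow now 3.
Augment In→R2→R3→Eg: bottleneck 3, flow now 6.
Augment In→F→R3→Eg: bottleneck 2, flow now 8.
No augmenting path remains; maximum flow = 8.
By max-flow min-cut, the minimum cut capacity equals the max flow.
In the residual graph, reachable from In: {In, R2, A, F, E}.
Min-cut edges: R2→R3 (3), F→R3 (2), E→Eg (3); capacity 3 + 2 + 3 = 8.

8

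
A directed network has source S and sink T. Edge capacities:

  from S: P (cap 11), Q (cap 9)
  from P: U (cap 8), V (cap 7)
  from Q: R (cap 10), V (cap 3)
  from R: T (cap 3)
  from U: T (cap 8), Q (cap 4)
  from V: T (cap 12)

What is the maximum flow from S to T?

Augment S→P→U→T: bottleneck 8, flow now 8.
Augment S→P→V→T: bottleneck 3, flow now 11.
Augment S→Q→R→T: bottleneck 3, flow now 14.
Augment S→Q→V→T: bottleneck 3, flow now 17.
No augmenting path remains; maximum flow = 17.
In the residual graph, reachable from S: {S, Q, R}.
Min-cut edges: S→P (11), Q→V (3), R→T (3); capacity 11 + 3 + 3 = 17.
This cut is saturated, so no flow can exceed 17.

17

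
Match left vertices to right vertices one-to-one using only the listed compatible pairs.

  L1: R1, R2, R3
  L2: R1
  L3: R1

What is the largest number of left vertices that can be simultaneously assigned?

2

Unit-capacity flow: source→left, listed edges, right→sink; max matching = max flow.
Augmenting path L1→R1 (+1); matched 1.
Augmenting path L2→R1→L1→R2 (+1); matched 2.
No augmenting path remains; maximum matching = 2.
König certificate: {L1, R1} is a vertex cover of size 2 (every listed pair touches it), so no matching can be larger.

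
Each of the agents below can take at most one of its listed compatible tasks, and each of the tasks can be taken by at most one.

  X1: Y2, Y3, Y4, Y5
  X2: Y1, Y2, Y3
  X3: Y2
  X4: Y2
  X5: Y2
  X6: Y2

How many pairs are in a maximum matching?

Unit-capacity flow: source→left, listed edges, right→sink; max matching = max flow.
Augmenting path X1→Y2 (+1); matched 1.
Augmenting path X2→Y1 (+1); matched 2.
Augmenting path X3→Y2→X1→Y3 (+1); matched 3.
No augmenting path remains; maximum matching = 3.
König certificate: {X1, X2, Y2} is a vertex cover of size 3 (every listed pair touches it), so no matching can be larger.

3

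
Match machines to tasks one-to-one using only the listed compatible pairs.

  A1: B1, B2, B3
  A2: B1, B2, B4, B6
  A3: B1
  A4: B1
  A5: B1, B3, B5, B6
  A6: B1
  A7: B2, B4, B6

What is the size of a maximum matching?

5

Unit-capacity flow: source→left, listed edges, right→sink; max matching = max flow.
Augmenting path A1→B1 (+1); matched 1.
Augmenting path A2→B2 (+1); matched 2.
Augmenting path A5→B3 (+1); matched 3.
Augmenting path A7→B4 (+1); matched 4.
Augmenting path A3→B1→A1→B2→A2→B6 (+1); matched 5.
No augmenting path remains; maximum matching = 5.
König certificate: {A1, A2, A5, A7, B1} is a vertex cover of size 5 (every listed pair touches it), so no matching can be larger.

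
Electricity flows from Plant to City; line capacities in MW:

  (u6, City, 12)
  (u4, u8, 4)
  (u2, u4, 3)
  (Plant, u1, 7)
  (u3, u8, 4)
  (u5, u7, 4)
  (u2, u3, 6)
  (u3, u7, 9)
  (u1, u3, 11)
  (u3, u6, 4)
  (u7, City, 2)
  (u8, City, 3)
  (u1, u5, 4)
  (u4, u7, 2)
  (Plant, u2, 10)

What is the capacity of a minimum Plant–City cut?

Augment Plant→u1→u3→u6→City: bottleneck 4, flow now 4.
Augment Plant→u1→u3→u7→City: bottleneck 2, flow now 6.
Augment Plant→u1→u3→u8→City: bottleneck 1, flow now 7.
Augment Plant→u2→u3→u8→City: bottleneck 2, flow now 9.
No augmenting path remains; maximum flow = 9.
By max-flow min-cut, the minimum cut capacity equals the max flow.
In the residual graph, reachable from Plant: {Plant, u1, u2, u3, u4, u5, u7, u8}.
Min-cut edges: u3→u6 (4), u7→City (2), u8→City (3); capacity 4 + 2 + 3 = 9.

9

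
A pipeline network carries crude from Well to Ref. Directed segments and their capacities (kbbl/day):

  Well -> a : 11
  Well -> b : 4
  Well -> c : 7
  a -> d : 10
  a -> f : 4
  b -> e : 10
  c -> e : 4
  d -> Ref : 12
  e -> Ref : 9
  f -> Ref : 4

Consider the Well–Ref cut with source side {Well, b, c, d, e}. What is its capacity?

Edges leaving {Well, b, c, d, e}: Well→a (11), d→Ref (12), e→Ref (9).
Cut capacity = 11 + 12 + 9 = 32.

32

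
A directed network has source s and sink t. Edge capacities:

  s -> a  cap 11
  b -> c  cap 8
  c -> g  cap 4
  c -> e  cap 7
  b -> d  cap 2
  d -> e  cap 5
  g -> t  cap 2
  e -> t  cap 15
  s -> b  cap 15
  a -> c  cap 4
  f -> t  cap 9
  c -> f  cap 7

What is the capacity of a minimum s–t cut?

14

Augment s→a→c→e→t: bottleneck 4, flow now 4.
Augment s→b→c→e→t: bottleneck 3, flow now 7.
Augment s→b→c→f→t: bottleneck 5, flow now 12.
Augment s→b→d→e→t: bottleneck 2, flow now 14.
No augmenting path remains; maximum flow = 14.
By max-flow min-cut, the minimum cut capacity equals the max flow.
In the residual graph, reachable from s: {s, a, b}.
Min-cut edges: a→c (4), b→c (8), b→d (2); capacity 4 + 8 + 2 = 14.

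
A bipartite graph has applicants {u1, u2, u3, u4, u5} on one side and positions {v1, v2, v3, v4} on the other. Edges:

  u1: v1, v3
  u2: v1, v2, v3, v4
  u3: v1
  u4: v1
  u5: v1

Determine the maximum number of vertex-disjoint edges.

3

Unit-capacity flow: source→left, listed edges, right→sink; max matching = max flow.
Augmenting path u1→v1 (+1); matched 1.
Augmenting path u2→v2 (+1); matched 2.
Augmenting path u3→v1→u1→v3 (+1); matched 3.
No augmenting path remains; maximum matching = 3.
König certificate: {u1, u2, v1} is a vertex cover of size 3 (every listed pair touches it), so no matching can be larger.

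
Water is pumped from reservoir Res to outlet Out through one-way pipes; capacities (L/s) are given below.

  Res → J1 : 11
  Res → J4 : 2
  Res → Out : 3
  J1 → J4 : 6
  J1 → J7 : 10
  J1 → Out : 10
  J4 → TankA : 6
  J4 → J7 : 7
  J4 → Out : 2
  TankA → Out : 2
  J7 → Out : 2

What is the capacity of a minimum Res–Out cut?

Augment Res→Out: bottleneck 3, flow now 3.
Augment Res→J1→Out: bottleneck 10, flow now 13.
Augment Res→J4→Out: bottleneck 2, flow now 15.
Augment Res→J1→J7→Out: bottleneck 1, flow now 16.
No augmenting path remains; maximum flow = 16.
By max-flow min-cut, the minimum cut capacity equals the max flow.
In the residual graph, reachable from Res: {Res}.
Min-cut edges: Res→J1 (11), Res→J4 (2), Res→Out (3); capacity 11 + 2 + 3 = 16.

16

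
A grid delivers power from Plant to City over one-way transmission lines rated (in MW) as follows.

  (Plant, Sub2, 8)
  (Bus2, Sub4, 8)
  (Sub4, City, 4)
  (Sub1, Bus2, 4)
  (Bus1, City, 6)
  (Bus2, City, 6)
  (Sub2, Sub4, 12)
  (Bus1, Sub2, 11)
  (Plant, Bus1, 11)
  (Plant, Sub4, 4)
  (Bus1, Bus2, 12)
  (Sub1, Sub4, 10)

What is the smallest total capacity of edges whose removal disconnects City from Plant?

15

Augment Plant→Bus1→City: bottleneck 6, flow now 6.
Augment Plant→Sub4→City: bottleneck 4, flow now 10.
Augment Plant→Bus1→Bus2→City: bottleneck 5, flow now 15.
No augmenting path remains; maximum flow = 15.
By max-flow min-cut, the minimum cut capacity equals the max flow.
In the residual graph, reachable from Plant: {Plant, Sub2, Sub4}.
Min-cut edges: Plant→Bus1 (11), Sub4→City (4); capacity 11 + 4 = 15.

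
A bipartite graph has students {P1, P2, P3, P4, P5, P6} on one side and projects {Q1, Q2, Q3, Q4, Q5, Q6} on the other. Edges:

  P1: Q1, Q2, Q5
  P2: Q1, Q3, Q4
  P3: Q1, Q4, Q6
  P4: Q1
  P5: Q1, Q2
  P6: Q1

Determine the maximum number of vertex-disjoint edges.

5

Unit-capacity flow: source→left, listed edges, right→sink; max matching = max flow.
Augmenting path P1→Q1 (+1); matched 1.
Augmenting path P2→Q3 (+1); matched 2.
Augmenting path P3→Q4 (+1); matched 3.
Augmenting path P5→Q2 (+1); matched 4.
Augmenting path P4→Q1→P1→Q5 (+1); matched 5.
No augmenting path remains; maximum matching = 5.
König certificate: {P1, P2, P3, P5, Q1} is a vertex cover of size 5 (every listed pair touches it), so no matching can be larger.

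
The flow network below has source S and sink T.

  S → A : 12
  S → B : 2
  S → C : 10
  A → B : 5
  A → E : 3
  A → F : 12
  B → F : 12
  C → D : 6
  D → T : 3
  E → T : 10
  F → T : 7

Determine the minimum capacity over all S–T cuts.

13

Augment S→A→E→T: bottleneck 3, flow now 3.
Augment S→A→F→T: bottleneck 7, flow now 10.
Augment S→C→D→T: bottleneck 3, flow now 13.
No augmenting path remains; maximum flow = 13.
By max-flow min-cut, the minimum cut capacity equals the max flow.
In the residual graph, reachable from S: {S, A, B, C, D, F}.
Min-cut edges: A→E (3), D→T (3), F→T (7); capacity 3 + 3 + 7 = 13.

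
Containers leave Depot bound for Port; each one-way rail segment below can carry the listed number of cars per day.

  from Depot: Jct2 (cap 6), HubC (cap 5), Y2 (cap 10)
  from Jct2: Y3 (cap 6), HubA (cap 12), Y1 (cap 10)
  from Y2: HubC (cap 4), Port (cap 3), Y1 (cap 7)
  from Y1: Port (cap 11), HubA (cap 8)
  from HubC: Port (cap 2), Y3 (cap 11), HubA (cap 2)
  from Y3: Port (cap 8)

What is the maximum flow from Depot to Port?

Augment Depot→Y2→Port: bottleneck 3, flow now 3.
Augment Depot→HubC→Port: bottleneck 2, flow now 5.
Augment Depot→Jct2→Y1→Port: bottleneck 6, flow now 11.
Augment Depot→Y2→Y1→Port: bottleneck 5, flow now 16.
Augment Depot→HubC→Y3→Port: bottleneck 3, flow now 19.
Augment Depot→Y2→HubC→Y3→Port: bottleneck 2, flow now 21.
No augmenting path remains; maximum flow = 21.
In the residual graph, reachable from Depot: {Depot}.
Min-cut edges: Depot→Jct2 (6), Depot→Y2 (10), Depot→HubC (5); capacity 6 + 10 + 5 = 21.
This cut is saturated, so no flow can exceed 21.

21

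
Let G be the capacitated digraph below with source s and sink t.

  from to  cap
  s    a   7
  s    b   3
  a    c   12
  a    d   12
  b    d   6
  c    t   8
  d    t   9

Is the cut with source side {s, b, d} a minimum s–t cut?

Given cut capacity: 7 + 9 = 16.
Augment s→a→c→t: bottleneck 7, flow now 7.
Augment s→b→d→t: bottleneck 3, flow now 10.
No augmenting path remains; maximum flow = 10.
In the residual graph, reachable from s: {s}.
Min-cut edges: s→a (7), s→b (3); capacity 7 + 3 = 10.
Cut capacity 16 exceeds the max flow 10, so it is not minimum.

No — its capacity is 16, but the minimum cut has capacity 10.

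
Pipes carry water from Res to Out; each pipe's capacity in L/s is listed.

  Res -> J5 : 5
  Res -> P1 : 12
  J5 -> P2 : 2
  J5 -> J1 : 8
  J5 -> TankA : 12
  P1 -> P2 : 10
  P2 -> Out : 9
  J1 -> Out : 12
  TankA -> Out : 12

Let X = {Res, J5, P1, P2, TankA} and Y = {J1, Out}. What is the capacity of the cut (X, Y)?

29

Edges leaving {Res, J5, P1, P2, TankA}: J5→J1 (8), P2→Out (9), TankA→Out (12).
Cut capacity = 8 + 9 + 12 = 29.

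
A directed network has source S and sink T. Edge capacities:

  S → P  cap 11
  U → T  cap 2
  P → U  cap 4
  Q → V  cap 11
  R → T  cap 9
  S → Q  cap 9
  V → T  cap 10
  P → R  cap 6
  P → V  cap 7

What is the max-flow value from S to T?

Augment S→P→R→T: bottleneck 6, flow now 6.
Augment S→P→U→T: bottleneck 2, flow now 8.
Augment S→P→V→T: bottleneck 3, flow now 11.
Augment S→Q→V→T: bottleneck 7, flow now 18.
No augmenting path remains; maximum flow = 18.
In the residual graph, reachable from S: {S, P, Q, U, V}.
Min-cut edges: P→R (6), U→T (2), V→T (10); capacity 6 + 2 + 10 = 18.
This cut is saturated, so no flow can exceed 18.

18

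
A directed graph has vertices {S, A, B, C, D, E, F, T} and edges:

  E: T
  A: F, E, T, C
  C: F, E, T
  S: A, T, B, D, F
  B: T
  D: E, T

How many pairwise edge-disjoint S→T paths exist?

Assign every edge capacity 1; by Menger, the answer equals the max flow.
Path S→T (+1); total 1.
Path S→A→T (+1); total 2.
Path S→B→T (+1); total 3.
Path S→D→T (+1); total 4.
No residual S→T path; max flow = 4.
Certifying cut of size 4: {S→A, S→B, S→D, S→T}.

4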